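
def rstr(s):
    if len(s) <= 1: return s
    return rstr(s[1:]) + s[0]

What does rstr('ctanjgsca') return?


rstr('ctanjgsca') = rstr('tanjgsca') + 'c'
rstr('tanjgsca') = rstr('anjgsca') + 't'
rstr('anjgsca') = rstr('njgsca') + 'a'
rstr('njgsca') = rstr('jgsca') + 'n'
rstr('jgsca') = rstr('gsca') + 'j'
rstr('gsca') = rstr('sca') + 'g'
rstr('sca') = rstr('ca') + 's'
rstr('ca') = rstr('a') + 'c'
rstr('a') = 'a'  (base case)
Concatenating: 'a' + 'c' + 's' + 'g' + 'j' + 'n' + 'a' + 't' + 'c' = 'acsgjnatc'

acsgjnatc


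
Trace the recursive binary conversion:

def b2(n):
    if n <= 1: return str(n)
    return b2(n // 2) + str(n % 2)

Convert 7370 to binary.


b2(7370) = b2(3685) + '0'
b2(3685) = b2(1842) + '1'
b2(1842) = b2(921) + '0'
b2(921) = b2(460) + '1'
b2(460) = b2(230) + '0'
b2(230) = b2(115) + '0'
b2(115) = b2(57) + '1'
b2(57) = b2(28) + '1'
b2(28) = b2(14) + '0'
b2(14) = b2(7) + '0'
b2(7) = b2(3) + '1'
b2(3) = b2(1) + '1'
b2(1) = '1'  (base case)
Concatenating: '1' + '1' + '1' + '0' + '0' + '1' + '1' + '0' + '0' + '1' + '0' + '1' + '0' = '1110011001010'

1110011001010


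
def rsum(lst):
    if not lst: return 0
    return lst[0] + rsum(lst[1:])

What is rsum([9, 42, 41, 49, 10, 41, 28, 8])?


rsum([9, 42, 41, 49, 10, 41, 28, 8]) = 9 + rsum([42, 41, 49, 10, 41, 28, 8])
rsum([42, 41, 49, 10, 41, 28, 8]) = 42 + rsum([41, 49, 10, 41, 28, 8])
rsum([41, 49, 10, 41, 28, 8]) = 41 + rsum([49, 10, 41, 28, 8])
rsum([49, 10, 41, 28, 8]) = 49 + rsum([10, 41, 28, 8])
rsum([10, 41, 28, 8]) = 10 + rsum([41, 28, 8])
rsum([41, 28, 8]) = 41 + rsum([28, 8])
rsum([28, 8]) = 28 + rsum([8])
rsum([8]) = 8 + rsum([])
rsum([]) = 0  (base case)
Total: 9 + 42 + 41 + 49 + 10 + 41 + 28 + 8 + 0 = 228

228


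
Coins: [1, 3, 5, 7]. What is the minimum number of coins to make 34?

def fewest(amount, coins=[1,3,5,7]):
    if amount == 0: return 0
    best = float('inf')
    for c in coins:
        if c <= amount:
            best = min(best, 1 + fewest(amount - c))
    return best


Building up with DP:
fewest(0) = 0
fewest(1) = min(1+fewest(0)=1+0=1) = 1
fewest(2) = min(1+fewest(1)=1+1=2) = 2
fewest(3) = min(1+fewest(2)=1+2=3, 1+fewest(0)=1+0=1) = 1
fewest(4) = min(1+fewest(3)=1+1=2, 1+fewest(1)=1+1=2) = 2
fewest(5) = min(1+fewest(4)=1+2=3, 1+fewest(2)=1+2=3, 1+fewest(0)=1+0=1) = 1
fewest(6) = min(1+fewest(5)=1+1=2, 1+fewest(3)=1+1=2, 1+fewest(1)=1+1=2) = 2
fewest(7) = min(1+fewest(6)=1+2=3, 1+fewest(4)=1+2=3, 1+fewest(2)=1+2=3, 1+fewest(0)=1+0=1) = 1
fewest(8) = min(1+fewest(7)=1+1=2, 1+fewest(5)=1+1=2, 1+fewest(3)=1+1=2, 1+fewest(1)=1+1=2) = 2
fewest(9) = min(1+fewest(8)=1+2=3, 1+fewest(6)=1+2=3, 1+fewest(4)=1+2=3, 1+fewest(2)=1+2=3) = 3
fewest(10) = min(1+fewest(9)=1+3=4, 1+fewest(7)=1+1=2, 1+fewest(5)=1+1=2, 1+fewest(3)=1+1=2) = 2
fewest(11) = min(1+fewest(10)=1+2=3, 1+fewest(8)=1+2=3, 1+fewest(6)=1+2=3, 1+fewest(4)=1+2=3) = 3
fewest(12) = min(1+fewest(11)=1+3=4, 1+fewest(9)=1+3=4, 1+fewest(7)=1+1=2, 1+fewest(5)=1+1=2) = 2
fewest(13) = min(1+fewest(12)=1+2=3, 1+fewest(10)=1+2=3, 1+fewest(8)=1+2=3, 1+fewest(6)=1+2=3) = 3
fewest(14) = min(1+fewest(13)=1+3=4, 1+fewest(11)=1+3=4, 1+fewest(9)=1+3=4, 1+fewest(7)=1+1=2) = 2
fewest(15) = min(1+fewest(14)=1+2=3, 1+fewest(12)=1+2=3, 1+fewest(10)=1+2=3, 1+fewest(8)=1+2=3) = 3
fewest(16) = min(1+fewest(15)=1+3=4, 1+fewest(13)=1+3=4, 1+fewest(11)=1+3=4, 1+fewest(9)=1+3=4) = 4
fewest(17) = min(1+fewest(16)=1+4=5, 1+fewest(14)=1+2=3, 1+fewest(12)=1+2=3, 1+fewest(10)=1+2=3) = 3
fewest(18) = min(1+fewest(17)=1+3=4, 1+fewest(15)=1+3=4, 1+fewest(13)=1+3=4, 1+fewest(11)=1+3=4) = 4
fewest(19) = min(1+fewest(18)=1+4=5, 1+fewest(16)=1+4=5, 1+fewest(14)=1+2=3, 1+fewest(12)=1+2=3) = 3
fewest(20) = min(1+fewest(19)=1+3=4, 1+fewest(17)=1+3=4, 1+fewest(15)=1+3=4, 1+fewest(13)=1+3=4) = 4
fewest(21) = min(1+fewest(20)=1+4=5, 1+fewest(18)=1+4=5, 1+fewest(16)=1+4=5, 1+fewest(14)=1+2=3) = 3
fewest(22) = min(1+fewest(21)=1+3=4, 1+fewest(19)=1+3=4, 1+fewest(17)=1+3=4, 1+fewest(15)=1+3=4) = 4
fewest(23) = min(1+fewest(22)=1+4=5, 1+fewest(20)=1+4=5, 1+fewest(18)=1+4=5, 1+fewest(16)=1+4=5) = 5
fewest(24) = min(1+fewest(23)=1+5=6, 1+fewest(21)=1+3=4, 1+fewest(19)=1+3=4, 1+fewest(17)=1+3=4) = 4
fewest(25) = min(1+fewest(24)=1+4=5, 1+fewest(22)=1+4=5, 1+fewest(20)=1+4=5, 1+fewest(18)=1+4=5) = 5
fewest(26) = min(1+fewest(25)=1+5=6, 1+fewest(23)=1+5=6, 1+fewest(21)=1+3=4, 1+fewest(19)=1+3=4) = 4
fewest(27) = min(1+fewest(26)=1+4=5, 1+fewest(24)=1+4=5, 1+fewest(22)=1+4=5, 1+fewest(20)=1+4=5) = 5
fewest(28) = min(1+fewest(27)=1+5=6, 1+fewest(25)=1+5=6, 1+fewest(23)=1+5=6, 1+fewest(21)=1+3=4) = 4
fewest(29) = min(1+fewest(28)=1+4=5, 1+fewest(26)=1+4=5, 1+fewest(24)=1+4=5, 1+fewest(22)=1+4=5) = 5
fewest(30) = min(1+fewest(29)=1+5=6, 1+fewest(27)=1+5=6, 1+fewest(25)=1+5=6, 1+fewest(23)=1+5=6) = 6
fewest(31) = min(1+fewest(30)=1+6=7, 1+fewest(28)=1+4=5, 1+fewest(26)=1+4=5, 1+fewest(24)=1+4=5) = 5
fewest(32) = min(1+fewest(31)=1+5=6, 1+fewest(29)=1+5=6, 1+fewest(27)=1+5=6, 1+fewest(25)=1+5=6) = 6
fewest(33) = min(1+fewest(32)=1+6=7, 1+fewest(30)=1+6=7, 1+fewest(28)=1+4=5, 1+fewest(26)=1+4=5) = 5
fewest(34) = min(1+fewest(33)=1+5=6, 1+fewest(31)=1+5=6, 1+fewest(29)=1+5=6, 1+fewest(27)=1+5=6) = 6

6


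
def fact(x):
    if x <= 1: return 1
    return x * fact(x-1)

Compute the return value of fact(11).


fact(11)
= 11 * fact(10)
= 11 * 10 * fact(9)
= 11 * 10 * 9 * fact(8)
= 11 * 10 * 9 * 8 * fact(7)
= 11 * 10 * 9 * 8 * 7 * fact(6)
= 11 * 10 * 9 * 8 * 7 * 6 * fact(5)
= 11 * 10 * 9 * 8 * 7 * 6 * 5 * fact(4)
= 11 * 10 * 9 * 8 * 7 * 6 * 5 * 4 * fact(3)
= 11 * 10 * 9 * 8 * 7 * 6 * 5 * 4 * 3 * fact(2)
= 11 * 10 * 9 * 8 * 7 * 6 * 5 * 4 * 3 * 2 * fact(1)
= 11 * 10 * 9 * 8 * 7 * 6 * 5 * 4 * 3 * 2 * 1
= 39916800

39916800


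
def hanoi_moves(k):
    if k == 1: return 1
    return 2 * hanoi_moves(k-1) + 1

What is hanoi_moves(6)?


hanoi_moves(6) = 2 * hanoi_moves(5) + 1
hanoi_moves(5) = 2 * hanoi_moves(4) + 1
hanoi_moves(4) = 2 * hanoi_moves(3) + 1
hanoi_moves(3) = 2 * hanoi_moves(2) + 1
hanoi_moves(2) = 2 * hanoi_moves(1) + 1
hanoi_moves(1) = 1  (base case)
hanoi_moves(2) = 2 * 1 + 1 = 3
hanoi_moves(3) = 2 * 3 + 1 = 7
hanoi_moves(4) = 2 * 7 + 1 = 15
hanoi_moves(5) = 2 * 15 + 1 = 31
hanoi_moves(6) = 2 * 31 + 1 = 63

63


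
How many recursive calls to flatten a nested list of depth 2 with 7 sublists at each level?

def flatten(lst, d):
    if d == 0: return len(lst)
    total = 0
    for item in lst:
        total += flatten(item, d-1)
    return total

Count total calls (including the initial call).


At depth 0 (root): 1 call
At depth 1: each of 1 parents calls flatten on 7 children = 7 calls
At depth 2: each of 7 parents calls flatten on 7 children = 49 calls
Total: 1 + 7 + 49 = 57

57


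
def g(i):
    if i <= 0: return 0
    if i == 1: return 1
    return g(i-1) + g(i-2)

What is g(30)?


Computing g(30) bottom-up:
g(0) = 0
g(1) = 1
g(2) = g(1) + g(0) = 1 + 0 = 1
g(3) = g(2) + g(1) = 1 + 1 = 2
g(4) = g(3) + g(2) = 2 + 1 = 3
g(5) = g(4) + g(3) = 3 + 2 = 5
g(6) = g(5) + g(4) = 5 + 3 = 8
g(7) = g(6) + g(5) = 8 + 5 = 13
g(8) = g(7) + g(6) = 13 + 8 = 21
g(9) = g(8) + g(7) = 21 + 13 = 34
g(10) = g(9) + g(8) = 34 + 21 = 55
g(11) = g(10) + g(9) = 55 + 34 = 89
g(12) = g(11) + g(10) = 89 + 55 = 144
g(13) = g(12) + g(11) = 144 + 89 = 233
g(14) = g(13) + g(12) = 233 + 144 = 377
g(15) = g(14) + g(13) = 377 + 233 = 610
g(16) = g(15) + g(14) = 610 + 377 = 987
g(17) = g(16) + g(15) = 987 + 610 = 1597
g(18) = g(17) + g(16) = 1597 + 987 = 2584
g(19) = g(18) + g(17) = 2584 + 1597 = 4181
g(20) = g(19) + g(18) = 4181 + 2584 = 6765
g(21) = g(20) + g(19) = 6765 + 4181 = 10946
g(22) = g(21) + g(20) = 10946 + 6765 = 17711
g(23) = g(22) + g(21) = 17711 + 10946 = 28657
g(24) = g(23) + g(22) = 28657 + 17711 = 46368
g(25) = g(24) + g(23) = 46368 + 28657 = 75025
g(26) = g(25) + g(24) = 75025 + 46368 = 121393
g(27) = g(26) + g(25) = 121393 + 75025 = 196418
g(28) = g(27) + g(26) = 196418 + 121393 = 317811
g(29) = g(28) + g(27) = 317811 + 196418 = 514229
g(30) = g(29) + g(28) = 514229 + 317811 = 832040

832040


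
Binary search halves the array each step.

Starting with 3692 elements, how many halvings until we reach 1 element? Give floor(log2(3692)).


3692 / 2 = 1846
1846 / 2 = 923
923 / 2 = 461
461 / 2 = 230
230 / 2 = 115
115 / 2 = 57
57 / 2 = 28
28 / 2 = 14
14 / 2 = 7
7 / 2 = 3
3 / 2 = 1
Reached 1 after 11 halvings

11


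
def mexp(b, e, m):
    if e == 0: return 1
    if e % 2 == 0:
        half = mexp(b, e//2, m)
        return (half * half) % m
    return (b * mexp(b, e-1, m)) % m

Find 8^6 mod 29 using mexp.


mexp(8, 6, 29): e is even, compute mexp(8, 3, 29)
  mexp(8, 3, 29): e is odd, compute mexp(8, 2, 29)
    mexp(8, 2, 29): e is even, compute mexp(8, 1, 29)
      mexp(8, 1, 29): e is odd, compute mexp(8, 0, 29)
        mexp(8, 0, 29) = 1
      (8 * 1) % 29 = 8
    half=8, (8*8) % 29 = 6
  (8 * 6) % 29 = 19
half=19, (19*19) % 29 = 13

13


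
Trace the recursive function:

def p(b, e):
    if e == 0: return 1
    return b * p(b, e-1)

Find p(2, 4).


p(2, 4)
= 2 * p(2, 3)
= 2 * 2 * p(2, 2)
= 2 * 2 * 2 * p(2, 1)
= 2 * 2 * 2 * 2 * p(2, 0)
= 2 * 2 * 2 * 2 * 1
= 16

16


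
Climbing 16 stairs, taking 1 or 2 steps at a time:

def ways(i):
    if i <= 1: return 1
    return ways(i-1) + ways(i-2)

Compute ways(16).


Building up from base cases:
ways(0) = 1
ways(1) = 1
ways(2) = ways(1) + ways(0) = 1 + 1 = 2
ways(3) = ways(2) + ways(1) = 2 + 1 = 3
ways(4) = ways(3) + ways(2) = 3 + 2 = 5
ways(5) = ways(4) + ways(3) = 5 + 3 = 8
ways(6) = ways(5) + ways(4) = 8 + 5 = 13
ways(7) = ways(6) + ways(5) = 13 + 8 = 21
ways(8) = ways(7) + ways(6) = 21 + 13 = 34
ways(9) = ways(8) + ways(7) = 34 + 21 = 55
ways(10) = ways(9) + ways(8) = 55 + 34 = 89
ways(11) = ways(10) + ways(9) = 89 + 55 = 144
ways(12) = ways(11) + ways(10) = 144 + 89 = 233
ways(13) = ways(12) + ways(11) = 233 + 144 = 377
ways(14) = ways(13) + ways(12) = 377 + 233 = 610
ways(15) = ways(14) + ways(13) = 610 + 377 = 987
ways(16) = ways(15) + ways(14) = 987 + 610 = 1597

1597


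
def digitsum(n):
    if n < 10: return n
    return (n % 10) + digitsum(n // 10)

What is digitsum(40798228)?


digitsum(40798228) = 8 + digitsum(4079822)
digitsum(4079822) = 2 + digitsum(407982)
digitsum(407982) = 2 + digitsum(40798)
digitsum(40798) = 8 + digitsum(4079)
digitsum(4079) = 9 + digitsum(407)
digitsum(407) = 7 + digitsum(40)
digitsum(40) = 0 + digitsum(4)
digitsum(4) = 4  (base case)
Total: 8 + 2 + 2 + 8 + 9 + 7 + 0 + 4 = 40

40


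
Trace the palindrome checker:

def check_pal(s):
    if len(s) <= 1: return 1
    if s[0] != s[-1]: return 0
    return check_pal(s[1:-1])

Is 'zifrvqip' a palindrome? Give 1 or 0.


check_pal('zifrvqip'): s[0]='z' != s[-1]='p' -> return 0
Result: 0 (not a palindrome)

0


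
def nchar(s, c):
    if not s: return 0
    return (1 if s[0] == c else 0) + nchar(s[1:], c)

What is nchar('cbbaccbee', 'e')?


s[0]='c' != 'e' -> 0
s[0]='b' != 'e' -> 0
s[0]='b' != 'e' -> 0
s[0]='a' != 'e' -> 0
s[0]='c' != 'e' -> 0
s[0]='c' != 'e' -> 0
s[0]='b' != 'e' -> 0
s[0]='e' == 'e' -> 1
s[0]='e' == 'e' -> 1
Sum: 0 + 0 + 0 + 0 + 0 + 0 + 0 + 1 + 1 = 2

2


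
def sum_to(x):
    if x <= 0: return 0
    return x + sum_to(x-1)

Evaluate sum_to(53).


sum_to(53)
= 53 + 52 + 51 + 50 + 49 + 48 + 47 + 46 + 45 + 44 + 43 + 42 + 41 + 40 + 39 + 38 + 37 + 36 + 35 + 34 + 33 + 32 + 31 + 30 + 29 + 28 + 27 + 26 + 25 + 24 + 23 + 22 + 21 + 20 + 19 + 18 + 17 + 16 + 15 + 14 + 13 + 12 + 11 + 10 + 9 + 8 + 7 + 6 + 5 + 4 + 3 + 2 + 1 + sum_to(0)
= 53 + 52 + 51 + 50 + 49 + 48 + 47 + 46 + 45 + 44 + 43 + 42 + 41 + 40 + 39 + 38 + 37 + 36 + 35 + 34 + 33 + 32 + 31 + 30 + 29 + 28 + 27 + 26 + 25 + 24 + 23 + 22 + 21 + 20 + 19 + 18 + 17 + 16 + 15 + 14 + 13 + 12 + 11 + 10 + 9 + 8 + 7 + 6 + 5 + 4 + 3 + 2 + 1 + 0
= 1431

1431


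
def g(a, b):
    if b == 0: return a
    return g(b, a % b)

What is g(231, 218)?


g(231, 218) = g(218, 13)
g(218, 13) = g(13, 10)
g(13, 10) = g(10, 3)
g(10, 3) = g(3, 1)
g(3, 1) = g(1, 0)
g(1, 0) = 1  (base case)

1


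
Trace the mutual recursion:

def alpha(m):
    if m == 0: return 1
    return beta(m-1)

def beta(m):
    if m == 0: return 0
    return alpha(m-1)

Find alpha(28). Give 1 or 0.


alpha(28) = beta(27)
beta(27) = alpha(26)
alpha(26) = beta(25)
beta(25) = alpha(24)
alpha(24) = beta(23)
beta(23) = alpha(22)
alpha(22) = beta(21)
beta(21) = alpha(20)
alpha(20) = beta(19)
beta(19) = alpha(18)
alpha(18) = beta(17)
beta(17) = alpha(16)
alpha(16) = beta(15)
beta(15) = alpha(14)
alpha(14) = beta(13)
beta(13) = alpha(12)
alpha(12) = beta(11)
beta(11) = alpha(10)
alpha(10) = beta(9)
beta(9) = alpha(8)
alpha(8) = beta(7)
beta(7) = alpha(6)
alpha(6) = beta(5)
beta(5) = alpha(4)
alpha(4) = beta(3)
beta(3) = alpha(2)
alpha(2) = beta(1)
beta(1) = alpha(0)
alpha(0) = 1  (base case)
Result: 1

1


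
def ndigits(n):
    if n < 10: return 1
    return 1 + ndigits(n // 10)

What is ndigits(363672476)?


ndigits(363672476) = 1 + ndigits(36367247)
ndigits(36367247) = 1 + ndigits(3636724)
ndigits(3636724) = 1 + ndigits(363672)
ndigits(363672) = 1 + ndigits(36367)
ndigits(36367) = 1 + ndigits(3636)
ndigits(3636) = 1 + ndigits(363)
ndigits(363) = 1 + ndigits(36)
ndigits(36) = 1 + ndigits(3)
ndigits(3) = 1  (base case: 3 < 10)
Unwinding: 1 + 1 + 1 + 1 + 1 + 1 + 1 + 1 + 1 = 9

9


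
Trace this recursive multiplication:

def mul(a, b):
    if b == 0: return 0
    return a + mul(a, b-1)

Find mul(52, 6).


mul(52, 6) = 52 + mul(52, 5)
mul(52, 5) = 52 + mul(52, 4)
mul(52, 4) = 52 + mul(52, 3)
mul(52, 3) = 52 + mul(52, 2)
mul(52, 2) = 52 + mul(52, 1)
mul(52, 1) = 52 + mul(52, 0)
mul(52, 0) = 0  (base case)
Total: 52 + 52 + 52 + 52 + 52 + 52 + 0 = 312

312


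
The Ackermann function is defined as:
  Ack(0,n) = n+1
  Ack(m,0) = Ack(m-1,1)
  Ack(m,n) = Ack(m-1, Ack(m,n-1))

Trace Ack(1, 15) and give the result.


Ack(1, 15) = Ack(0, Ack(1, 14))
  Ack(1, 14) = Ack(0, Ack(1, 13))
    Ack(1, 13) = Ack(0, Ack(1, 12))
      Ack(1, 12) = Ack(0, Ack(1, 11))
        Ack(1, 11) = Ack(0, Ack(1, 10))
          Ack(1, 10) = Ack(0, Ack(1, 9))
          Ack(1, 9) = Ack(0, Ack(1, 8))
          Ack(1, 8) = Ack(0, Ack(1, 7))
          Ack(1, 7) = Ack(0, Ack(1, 6))
          Ack(1, 6) = Ack(0, Ack(1, 5))
          Ack(1, 5) = Ack(0, Ack(1, 4))
          Ack(1, 4) = Ack(0, Ack(1, 3))
          Ack(1, 3) = Ack(0, Ack(1, 2))
          Ack(1, 2) = Ack(0, Ack(1, 1))
          Ack(1, 1) = Ack(0, Ack(1, 0))
          Ack(1, 0) = Ack(0, 1)
          Ack(0, 1) = 2
            = Ack(0, 2)
          Ack(0, 2) = 3
            = Ack(0, 3)
          Ack(0, 3) = 4
            = Ack(0, 4)
          Ack(0, 4) = 5
            = Ack(0, 5)
          Ack(0, 5) = 6
... (trace truncated)
Result: Ack(1, 15) = 17

17


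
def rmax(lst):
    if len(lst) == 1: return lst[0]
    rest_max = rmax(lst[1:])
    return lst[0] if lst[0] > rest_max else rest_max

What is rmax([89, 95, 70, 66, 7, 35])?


rmax([89, 95, 70, 66, 7, 35]): compare 89 with rmax([95, 70, 66, 7, 35])
rmax([95, 70, 66, 7, 35]): compare 95 with rmax([70, 66, 7, 35])
rmax([70, 66, 7, 35]): compare 70 with rmax([66, 7, 35])
rmax([66, 7, 35]): compare 66 with rmax([7, 35])
rmax([7, 35]): compare 7 with rmax([35])
rmax([35]) = 35  (base case)
Compare 7 with 35 -> 35
Compare 66 with 35 -> 66
Compare 70 with 66 -> 70
Compare 95 with 70 -> 95
Compare 89 with 95 -> 95

95


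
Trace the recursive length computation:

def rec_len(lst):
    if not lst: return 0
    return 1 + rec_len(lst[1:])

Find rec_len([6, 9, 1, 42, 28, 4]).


rec_len([6, 9, 1, 42, 28, 4]) = 1 + rec_len([9, 1, 42, 28, 4])
rec_len([9, 1, 42, 28, 4]) = 1 + rec_len([1, 42, 28, 4])
rec_len([1, 42, 28, 4]) = 1 + rec_len([42, 28, 4])
rec_len([42, 28, 4]) = 1 + rec_len([28, 4])
rec_len([28, 4]) = 1 + rec_len([4])
rec_len([4]) = 1 + rec_len([])
rec_len([]) = 0  (base case)
Unwinding: 1 + 1 + 1 + 1 + 1 + 1 + 0 = 6

6


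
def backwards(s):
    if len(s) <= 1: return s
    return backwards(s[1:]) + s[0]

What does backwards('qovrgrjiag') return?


backwards('qovrgrjiag') = backwards('ovrgrjiag') + 'q'
backwards('ovrgrjiag') = backwards('vrgrjiag') + 'o'
backwards('vrgrjiag') = backwards('rgrjiag') + 'v'
backwards('rgrjiag') = backwards('grjiag') + 'r'
backwards('grjiag') = backwards('rjiag') + 'g'
backwards('rjiag') = backwards('jiag') + 'r'
backwards('jiag') = backwards('iag') + 'j'
backwards('iag') = backwards('ag') + 'i'
backwards('ag') = backwards('g') + 'a'
backwards('g') = 'g'  (base case)
Concatenating: 'g' + 'a' + 'i' + 'j' + 'r' + 'g' + 'r' + 'v' + 'o' + 'q' = 'gaijrgrvoq'

gaijrgrvoq


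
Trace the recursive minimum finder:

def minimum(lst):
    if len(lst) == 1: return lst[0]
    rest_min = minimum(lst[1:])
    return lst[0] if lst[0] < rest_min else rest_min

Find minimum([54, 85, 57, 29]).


minimum([54, 85, 57, 29]): compare 54 with minimum([85, 57, 29])
minimum([85, 57, 29]): compare 85 with minimum([57, 29])
minimum([57, 29]): compare 57 with minimum([29])
minimum([29]) = 29  (base case)
Compare 57 with 29 -> 29
Compare 85 with 29 -> 29
Compare 54 with 29 -> 29

29


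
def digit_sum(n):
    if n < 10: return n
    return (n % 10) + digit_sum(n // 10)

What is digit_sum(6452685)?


digit_sum(6452685) = 5 + digit_sum(645268)
digit_sum(645268) = 8 + digit_sum(64526)
digit_sum(64526) = 6 + digit_sum(6452)
digit_sum(6452) = 2 + digit_sum(645)
digit_sum(645) = 5 + digit_sum(64)
digit_sum(64) = 4 + digit_sum(6)
digit_sum(6) = 6  (base case)
Total: 5 + 8 + 6 + 2 + 5 + 4 + 6 = 36

36


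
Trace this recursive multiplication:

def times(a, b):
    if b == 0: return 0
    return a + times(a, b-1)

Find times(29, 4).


times(29, 4) = 29 + times(29, 3)
times(29, 3) = 29 + times(29, 2)
times(29, 2) = 29 + times(29, 1)
times(29, 1) = 29 + times(29, 0)
times(29, 0) = 0  (base case)
Total: 29 + 29 + 29 + 29 + 0 = 116

116


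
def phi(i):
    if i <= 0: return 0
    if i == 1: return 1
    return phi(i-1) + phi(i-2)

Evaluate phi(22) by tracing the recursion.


Computing phi(22) bottom-up:
phi(0) = 0
phi(1) = 1
phi(2) = phi(1) + phi(0) = 1 + 0 = 1
phi(3) = phi(2) + phi(1) = 1 + 1 = 2
phi(4) = phi(3) + phi(2) = 2 + 1 = 3
phi(5) = phi(4) + phi(3) = 3 + 2 = 5
phi(6) = phi(5) + phi(4) = 5 + 3 = 8
phi(7) = phi(6) + phi(5) = 8 + 5 = 13
phi(8) = phi(7) + phi(6) = 13 + 8 = 21
phi(9) = phi(8) + phi(7) = 21 + 13 = 34
phi(10) = phi(9) + phi(8) = 34 + 21 = 55
phi(11) = phi(10) + phi(9) = 55 + 34 = 89
phi(12) = phi(11) + phi(10) = 89 + 55 = 144
phi(13) = phi(12) + phi(11) = 144 + 89 = 233
phi(14) = phi(13) + phi(12) = 233 + 144 = 377
phi(15) = phi(14) + phi(13) = 377 + 233 = 610
phi(16) = phi(15) + phi(14) = 610 + 377 = 987
phi(17) = phi(16) + phi(15) = 987 + 610 = 1597
phi(18) = phi(17) + phi(16) = 1597 + 987 = 2584
phi(19) = phi(18) + phi(17) = 2584 + 1597 = 4181
phi(20) = phi(19) + phi(18) = 4181 + 2584 = 6765
phi(21) = phi(20) + phi(19) = 6765 + 4181 = 10946
phi(22) = phi(21) + phi(20) = 10946 + 6765 = 17711

17711


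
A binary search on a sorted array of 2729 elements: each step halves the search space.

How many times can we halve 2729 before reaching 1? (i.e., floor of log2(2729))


2729 / 2 = 1364
1364 / 2 = 682
682 / 2 = 341
341 / 2 = 170
170 / 2 = 85
85 / 2 = 42
42 / 2 = 21
21 / 2 = 10
10 / 2 = 5
5 / 2 = 2
2 / 2 = 1
Reached 1 after 11 halvings

11


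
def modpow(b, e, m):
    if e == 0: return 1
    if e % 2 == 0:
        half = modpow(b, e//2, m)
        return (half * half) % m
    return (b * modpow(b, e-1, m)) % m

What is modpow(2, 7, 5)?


modpow(2, 7, 5): e is odd, compute modpow(2, 6, 5)
  modpow(2, 6, 5): e is even, compute modpow(2, 3, 5)
    modpow(2, 3, 5): e is odd, compute modpow(2, 2, 5)
      modpow(2, 2, 5): e is even, compute modpow(2, 1, 5)
        modpow(2, 1, 5): e is odd, compute modpow(2, 0, 5)
          modpow(2, 0, 5) = 1
        (2 * 1) % 5 = 2
      half=2, (2*2) % 5 = 4
    (2 * 4) % 5 = 3
  half=3, (3*3) % 5 = 4
(2 * 4) % 5 = 3

3


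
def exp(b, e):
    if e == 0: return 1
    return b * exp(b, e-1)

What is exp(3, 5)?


exp(3, 5)
= 3 * exp(3, 4)
= 3 * 3 * exp(3, 3)
= 3 * 3 * 3 * exp(3, 2)
= 3 * 3 * 3 * 3 * exp(3, 1)
= 3 * 3 * 3 * 3 * 3 * exp(3, 0)
= 3 * 3 * 3 * 3 * 3 * 1
= 243

243


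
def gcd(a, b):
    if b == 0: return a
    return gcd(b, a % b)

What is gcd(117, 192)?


gcd(117, 192) = gcd(192, 117)
gcd(192, 117) = gcd(117, 75)
gcd(117, 75) = gcd(75, 42)
gcd(75, 42) = gcd(42, 33)
gcd(42, 33) = gcd(33, 9)
gcd(33, 9) = gcd(9, 6)
gcd(9, 6) = gcd(6, 3)
gcd(6, 3) = gcd(3, 0)
gcd(3, 0) = 3  (base case)

3


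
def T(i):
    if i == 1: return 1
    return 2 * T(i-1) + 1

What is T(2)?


T(2) = 2 * T(1) + 1
T(1) = 1  (base case)
T(2) = 2 * 1 + 1 = 3

3


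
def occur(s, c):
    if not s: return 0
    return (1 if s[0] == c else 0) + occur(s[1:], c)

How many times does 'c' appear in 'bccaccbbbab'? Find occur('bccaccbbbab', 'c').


s[0]='b' != 'c' -> 0
s[0]='c' == 'c' -> 1
s[0]='c' == 'c' -> 1
s[0]='a' != 'c' -> 0
s[0]='c' == 'c' -> 1
s[0]='c' == 'c' -> 1
s[0]='b' != 'c' -> 0
s[0]='b' != 'c' -> 0
s[0]='b' != 'c' -> 0
s[0]='a' != 'c' -> 0
s[0]='b' != 'c' -> 0
Sum: 0 + 1 + 1 + 0 + 1 + 1 + 0 + 0 + 0 + 0 + 0 = 4

4


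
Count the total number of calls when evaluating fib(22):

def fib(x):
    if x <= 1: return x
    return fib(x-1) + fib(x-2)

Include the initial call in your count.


Let C(n) = total calls for fib(n)
C(0) = 1, C(1) = 1
C(2) = 1 + C(1) + C(0) = 1 + 1 + 1 = 3
C(3) = 1 + C(2) + C(1) = 1 + 3 + 1 = 5
C(4) = 1 + C(3) + C(2) = 1 + 5 + 3 = 9
C(5) = 1 + C(4) + C(3) = 1 + 9 + 5 = 15
C(6) = 1 + C(5) + C(4) = 1 + 15 + 9 = 25
C(7) = 1 + C(6) + C(5) = 1 + 25 + 15 = 41
C(8) = 1 + C(7) + C(6) = 1 + 41 + 25 = 67
C(9) = 1 + C(8) + C(7) = 1 + 67 + 41 = 109
C(10) = 1 + C(9) + C(8) = 1 + 109 + 67 = 177
C(11) = 1 + C(10) + C(9) = 1 + 177 + 109 = 287
C(12) = 1 + C(11) + C(10) = 1 + 287 + 177 = 465
C(13) = 1 + C(12) + C(11) = 1 + 465 + 287 = 753
C(14) = 1 + C(13) + C(12) = 1 + 753 + 465 = 1219
C(15) = 1 + C(14) + C(13) = 1 + 1219 + 753 = 1973
C(16) = 1 + C(15) + C(14) = 1 + 1973 + 1219 = 3193
C(17) = 1 + C(16) + C(15) = 1 + 3193 + 1973 = 5167
C(18) = 1 + C(17) + C(16) = 1 + 5167 + 3193 = 8361
C(19) = 1 + C(18) + C(17) = 1 + 8361 + 5167 = 13529
C(20) = 1 + C(19) + C(18) = 1 + 13529 + 8361 = 21891
C(21) = 1 + C(20) + C(19) = 1 + 21891 + 13529 = 35421
C(22) = 1 + C(21) + C(20) = 1 + 35421 + 21891 = 57313

57313


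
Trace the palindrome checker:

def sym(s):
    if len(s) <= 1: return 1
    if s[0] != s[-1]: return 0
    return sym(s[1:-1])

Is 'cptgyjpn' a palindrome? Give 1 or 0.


sym('cptgyjpn'): s[0]='c' != s[-1]='n' -> return 0
Result: 0 (not a palindrome)

0


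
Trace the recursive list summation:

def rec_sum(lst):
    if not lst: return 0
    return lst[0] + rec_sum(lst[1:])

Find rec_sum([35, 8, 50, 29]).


rec_sum([35, 8, 50, 29]) = 35 + rec_sum([8, 50, 29])
rec_sum([8, 50, 29]) = 8 + rec_sum([50, 29])
rec_sum([50, 29]) = 50 + rec_sum([29])
rec_sum([29]) = 29 + rec_sum([])
rec_sum([]) = 0  (base case)
Total: 35 + 8 + 50 + 29 + 0 = 122

122


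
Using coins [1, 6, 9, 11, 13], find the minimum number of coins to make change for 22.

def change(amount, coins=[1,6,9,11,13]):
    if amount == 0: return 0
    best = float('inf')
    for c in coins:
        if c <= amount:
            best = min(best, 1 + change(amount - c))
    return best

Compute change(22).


Building up with DP:
change(0) = 0
change(1) = min(1+change(0)=1+0=1) = 1
change(2) = min(1+change(1)=1+1=2) = 2
change(3) = min(1+change(2)=1+2=3) = 3
change(4) = min(1+change(3)=1+3=4) = 4
change(5) = min(1+change(4)=1+4=5) = 5
change(6) = min(1+change(5)=1+5=6, 1+change(0)=1+0=1) = 1
change(7) = min(1+change(6)=1+1=2, 1+change(1)=1+1=2) = 2
change(8) = min(1+change(7)=1+2=3, 1+change(2)=1+2=3) = 3
change(9) = min(1+change(8)=1+3=4, 1+change(3)=1+3=4, 1+change(0)=1+0=1) = 1
change(10) = min(1+change(9)=1+1=2, 1+change(4)=1+4=5, 1+change(1)=1+1=2) = 2
change(11) = min(1+change(10)=1+2=3, 1+change(5)=1+5=6, 1+change(2)=1+2=3, 1+change(0)=1+0=1) = 1
change(12) = min(1+change(11)=1+1=2, 1+change(6)=1+1=2, 1+change(3)=1+3=4, 1+change(1)=1+1=2) = 2
change(13) = min(1+change(12)=1+2=3, 1+change(7)=1+2=3, 1+change(4)=1+4=5, 1+change(2)=1+2=3, 1+change(0)=1+0=1) = 1
change(14) = min(1+change(13)=1+1=2, 1+change(8)=1+3=4, 1+change(5)=1+5=6, 1+change(3)=1+3=4, 1+change(1)=1+1=2) = 2
change(15) = min(1+change(14)=1+2=3, 1+change(9)=1+1=2, 1+change(6)=1+1=2, 1+change(4)=1+4=5, 1+change(2)=1+2=3) = 2
change(16) = min(1+change(15)=1+2=3, 1+change(10)=1+2=3, 1+change(7)=1+2=3, 1+change(5)=1+5=6, 1+change(3)=1+3=4) = 3
change(17) = min(1+change(16)=1+3=4, 1+change(11)=1+1=2, 1+change(8)=1+3=4, 1+change(6)=1+1=2, 1+change(4)=1+4=5) = 2
change(18) = min(1+change(17)=1+2=3, 1+change(12)=1+2=3, 1+change(9)=1+1=2, 1+change(7)=1+2=3, 1+change(5)=1+5=6) = 2
change(19) = min(1+change(18)=1+2=3, 1+change(13)=1+1=2, 1+change(10)=1+2=3, 1+change(8)=1+3=4, 1+change(6)=1+1=2) = 2
change(20) = min(1+change(19)=1+2=3, 1+change(14)=1+2=3, 1+change(11)=1+1=2, 1+change(9)=1+1=2, 1+change(7)=1+2=3) = 2
change(21) = min(1+change(20)=1+2=3, 1+change(15)=1+2=3, 1+change(12)=1+2=3, 1+change(10)=1+2=3, 1+change(8)=1+3=4) = 3
change(22) = min(1+change(21)=1+3=4, 1+change(16)=1+3=4, 1+change(13)=1+1=2, 1+change(11)=1+1=2, 1+change(9)=1+1=2) = 2

2


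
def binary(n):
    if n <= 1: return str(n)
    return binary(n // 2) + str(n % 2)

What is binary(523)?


binary(523) = binary(261) + '1'
binary(261) = binary(130) + '1'
binary(130) = binary(65) + '0'
binary(65) = binary(32) + '1'
binary(32) = binary(16) + '0'
binary(16) = binary(8) + '0'
binary(8) = binary(4) + '0'
binary(4) = binary(2) + '0'
binary(2) = binary(1) + '0'
binary(1) = '1'  (base case)
Concatenating: '1' + '0' + '0' + '0' + '0' + '0' + '1' + '0' + '1' + '1' = '1000001011'

1000001011


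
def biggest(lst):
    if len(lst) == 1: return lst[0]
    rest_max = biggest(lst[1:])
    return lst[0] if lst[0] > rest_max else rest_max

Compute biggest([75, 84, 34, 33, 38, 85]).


biggest([75, 84, 34, 33, 38, 85]): compare 75 with biggest([84, 34, 33, 38, 85])
biggest([84, 34, 33, 38, 85]): compare 84 with biggest([34, 33, 38, 85])
biggest([34, 33, 38, 85]): compare 34 with biggest([33, 38, 85])
biggest([33, 38, 85]): compare 33 with biggest([38, 85])
biggest([38, 85]): compare 38 with biggest([85])
biggest([85]) = 85  (base case)
Compare 38 with 85 -> 85
Compare 33 with 85 -> 85
Compare 34 with 85 -> 85
Compare 84 with 85 -> 85
Compare 75 with 85 -> 85

85


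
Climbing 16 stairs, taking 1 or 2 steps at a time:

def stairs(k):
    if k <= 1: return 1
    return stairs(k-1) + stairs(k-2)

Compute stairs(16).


Building up from base cases:
stairs(0) = 1
stairs(1) = 1
stairs(2) = stairs(1) + stairs(0) = 1 + 1 = 2
stairs(3) = stairs(2) + stairs(1) = 2 + 1 = 3
stairs(4) = stairs(3) + stairs(2) = 3 + 2 = 5
stairs(5) = stairs(4) + stairs(3) = 5 + 3 = 8
stairs(6) = stairs(5) + stairs(4) = 8 + 5 = 13
stairs(7) = stairs(6) + stairs(5) = 13 + 8 = 21
stairs(8) = stairs(7) + stairs(6) = 21 + 13 = 34
stairs(9) = stairs(8) + stairs(7) = 34 + 21 = 55
stairs(10) = stairs(9) + stairs(8) = 55 + 34 = 89
stairs(11) = stairs(10) + stairs(9) = 89 + 55 = 144
stairs(12) = stairs(11) + stairs(10) = 144 + 89 = 233
stairs(13) = stairs(12) + stairs(11) = 233 + 144 = 377
stairs(14) = stairs(13) + stairs(12) = 377 + 233 = 610
stairs(15) = stairs(14) + stairs(13) = 610 + 377 = 987
stairs(16) = stairs(15) + stairs(14) = 987 + 610 = 1597

1597


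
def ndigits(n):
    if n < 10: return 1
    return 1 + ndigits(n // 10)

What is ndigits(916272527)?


ndigits(916272527) = 1 + ndigits(91627252)
ndigits(91627252) = 1 + ndigits(9162725)
ndigits(9162725) = 1 + ndigits(916272)
ndigits(916272) = 1 + ndigits(91627)
ndigits(91627) = 1 + ndigits(9162)
ndigits(9162) = 1 + ndigits(916)
ndigits(916) = 1 + ndigits(91)
ndigits(91) = 1 + ndigits(9)
ndigits(9) = 1  (base case: 9 < 10)
Unwinding: 1 + 1 + 1 + 1 + 1 + 1 + 1 + 1 + 1 = 9

9


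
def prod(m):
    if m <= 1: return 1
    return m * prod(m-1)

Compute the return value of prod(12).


prod(12)
= 12 * prod(11)
= 12 * 11 * prod(10)
= 12 * 11 * 10 * prod(9)
= 12 * 11 * 10 * 9 * prod(8)
= 12 * 11 * 10 * 9 * 8 * prod(7)
= 12 * 11 * 10 * 9 * 8 * 7 * prod(6)
= 12 * 11 * 10 * 9 * 8 * 7 * 6 * prod(5)
= 12 * 11 * 10 * 9 * 8 * 7 * 6 * 5 * prod(4)
= 12 * 11 * 10 * 9 * 8 * 7 * 6 * 5 * 4 * prod(3)
= 12 * 11 * 10 * 9 * 8 * 7 * 6 * 5 * 4 * 3 * prod(2)
= 12 * 11 * 10 * 9 * 8 * 7 * 6 * 5 * 4 * 3 * 2 * prod(1)
= 12 * 11 * 10 * 9 * 8 * 7 * 6 * 5 * 4 * 3 * 2 * 1
= 479001600

479001600


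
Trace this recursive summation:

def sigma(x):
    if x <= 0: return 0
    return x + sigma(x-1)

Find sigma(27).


sigma(27)
= 27 + 26 + 25 + 24 + 23 + 22 + 21 + 20 + 19 + 18 + 17 + 16 + 15 + 14 + 13 + 12 + 11 + 10 + 9 + 8 + 7 + 6 + 5 + 4 + 3 + 2 + 1 + sigma(0)
= 27 + 26 + 25 + 24 + 23 + 22 + 21 + 20 + 19 + 18 + 17 + 16 + 15 + 14 + 13 + 12 + 11 + 10 + 9 + 8 + 7 + 6 + 5 + 4 + 3 + 2 + 1 + 0
= 378

378


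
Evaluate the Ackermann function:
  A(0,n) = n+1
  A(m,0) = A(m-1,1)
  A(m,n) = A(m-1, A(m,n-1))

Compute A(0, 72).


A(0, 72) = 73
Result: A(0, 72) = 73

73


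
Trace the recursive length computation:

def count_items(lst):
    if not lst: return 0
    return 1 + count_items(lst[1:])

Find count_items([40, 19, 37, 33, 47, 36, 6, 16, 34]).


count_items([40, 19, 37, 33, 47, 36, 6, 16, 34]) = 1 + count_items([19, 37, 33, 47, 36, 6, 16, 34])
count_items([19, 37, 33, 47, 36, 6, 16, 34]) = 1 + count_items([37, 33, 47, 36, 6, 16, 34])
count_items([37, 33, 47, 36, 6, 16, 34]) = 1 + count_items([33, 47, 36, 6, 16, 34])
count_items([33, 47, 36, 6, 16, 34]) = 1 + count_items([47, 36, 6, 16, 34])
count_items([47, 36, 6, 16, 34]) = 1 + count_items([36, 6, 16, 34])
count_items([36, 6, 16, 34]) = 1 + count_items([6, 16, 34])
count_items([6, 16, 34]) = 1 + count_items([16, 34])
count_items([16, 34]) = 1 + count_items([34])
count_items([34]) = 1 + count_items([])
count_items([]) = 0  (base case)
Unwinding: 1 + 1 + 1 + 1 + 1 + 1 + 1 + 1 + 1 + 0 = 9

9


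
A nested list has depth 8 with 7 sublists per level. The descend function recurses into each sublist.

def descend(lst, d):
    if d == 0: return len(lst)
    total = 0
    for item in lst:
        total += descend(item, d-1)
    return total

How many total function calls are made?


At depth 0 (root): 1 call
At depth 1: each of 1 parents calls descend on 7 children = 7 calls
At depth 2: each of 7 parents calls descend on 7 children = 49 calls
At depth 3: each of 49 parents calls descend on 7 children = 343 calls
At depth 4: each of 343 parents calls descend on 7 children = 2401 calls
At depth 5: each of 2401 parents calls descend on 7 children = 16807 calls
At depth 6: each of 16807 parents calls descend on 7 children = 117649 calls
At depth 7: each of 117649 parents calls descend on 7 children = 823543 calls
At depth 8: each of 823543 parents calls descend on 7 children = 5764801 calls
Total: 1 + 7 + 49 + 343 + 2401 + 16807 + 117649 + 823543 + 5764801 = 6725601

6725601


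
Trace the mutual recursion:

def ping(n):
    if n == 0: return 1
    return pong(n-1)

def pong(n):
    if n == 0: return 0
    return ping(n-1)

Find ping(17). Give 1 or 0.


ping(17) = pong(16)
pong(16) = ping(15)
ping(15) = pong(14)
pong(14) = ping(13)
ping(13) = pong(12)
pong(12) = ping(11)
ping(11) = pong(10)
pong(10) = ping(9)
ping(9) = pong(8)
pong(8) = ping(7)
ping(7) = pong(6)
pong(6) = ping(5)
ping(5) = pong(4)
pong(4) = ping(3)
ping(3) = pong(2)
pong(2) = ping(1)
ping(1) = pong(0)
pong(0) = 0  (base case)
Result: 0

0


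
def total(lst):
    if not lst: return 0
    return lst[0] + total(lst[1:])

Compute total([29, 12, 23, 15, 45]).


total([29, 12, 23, 15, 45]) = 29 + total([12, 23, 15, 45])
total([12, 23, 15, 45]) = 12 + total([23, 15, 45])
total([23, 15, 45]) = 23 + total([15, 45])
total([15, 45]) = 15 + total([45])
total([45]) = 45 + total([])
total([]) = 0  (base case)
Total: 29 + 12 + 23 + 15 + 45 + 0 = 124

124


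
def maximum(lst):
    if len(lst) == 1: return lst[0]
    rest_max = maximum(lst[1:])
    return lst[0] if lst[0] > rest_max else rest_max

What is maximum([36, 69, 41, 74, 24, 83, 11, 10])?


maximum([36, 69, 41, 74, 24, 83, 11, 10]): compare 36 with maximum([69, 41, 74, 24, 83, 11, 10])
maximum([69, 41, 74, 24, 83, 11, 10]): compare 69 with maximum([41, 74, 24, 83, 11, 10])
maximum([41, 74, 24, 83, 11, 10]): compare 41 with maximum([74, 24, 83, 11, 10])
maximum([74, 24, 83, 11, 10]): compare 74 with maximum([24, 83, 11, 10])
maximum([24, 83, 11, 10]): compare 24 with maximum([83, 11, 10])
maximum([83, 11, 10]): compare 83 with maximum([11, 10])
maximum([11, 10]): compare 11 with maximum([10])
maximum([10]) = 10  (base case)
Compare 11 with 10 -> 11
Compare 83 with 11 -> 83
Compare 24 with 83 -> 83
Compare 74 with 83 -> 83
Compare 41 with 83 -> 83
Compare 69 with 83 -> 83
Compare 36 with 83 -> 83

83


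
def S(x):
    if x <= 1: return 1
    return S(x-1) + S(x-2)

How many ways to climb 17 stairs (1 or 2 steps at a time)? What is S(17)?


Building up from base cases:
S(0) = 1
S(1) = 1
S(2) = S(1) + S(0) = 1 + 1 = 2
S(3) = S(2) + S(1) = 2 + 1 = 3
S(4) = S(3) + S(2) = 3 + 2 = 5
S(5) = S(4) + S(3) = 5 + 3 = 8
S(6) = S(5) + S(4) = 8 + 5 = 13
S(7) = S(6) + S(5) = 13 + 8 = 21
S(8) = S(7) + S(6) = 21 + 13 = 34
S(9) = S(8) + S(7) = 34 + 21 = 55
S(10) = S(9) + S(8) = 55 + 34 = 89
S(11) = S(10) + S(9) = 89 + 55 = 144
S(12) = S(11) + S(10) = 144 + 89 = 233
S(13) = S(12) + S(11) = 233 + 144 = 377
S(14) = S(13) + S(12) = 377 + 233 = 610
S(15) = S(14) + S(13) = 610 + 377 = 987
S(16) = S(15) + S(14) = 987 + 610 = 1597
S(17) = S(16) + S(15) = 1597 + 987 = 2584

2584


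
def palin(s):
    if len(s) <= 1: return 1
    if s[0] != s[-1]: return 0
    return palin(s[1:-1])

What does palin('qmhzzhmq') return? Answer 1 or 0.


palin('qmhzzhmq'): s[0]='q' == s[-1]='q' -> check palin('mhzzhm')
palin('mhzzhm'): s[0]='m' == s[-1]='m' -> check palin('hzzh')
palin('hzzh'): s[0]='h' == s[-1]='h' -> check palin('zz')
palin('zz'): s[0]='z' == s[-1]='z' -> check palin('')
palin(''): len <= 1 -> return 1  (base case)
Result: 1 (palindrome)

1


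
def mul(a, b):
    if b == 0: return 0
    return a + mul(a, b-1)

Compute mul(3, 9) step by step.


mul(3, 9) = 3 + mul(3, 8)
mul(3, 8) = 3 + mul(3, 7)
mul(3, 7) = 3 + mul(3, 6)
mul(3, 6) = 3 + mul(3, 5)
mul(3, 5) = 3 + mul(3, 4)
mul(3, 4) = 3 + mul(3, 3)
mul(3, 3) = 3 + mul(3, 2)
mul(3, 2) = 3 + mul(3, 1)
mul(3, 1) = 3 + mul(3, 0)
mul(3, 0) = 0  (base case)
Total: 3 + 3 + 3 + 3 + 3 + 3 + 3 + 3 + 3 + 0 = 27

27


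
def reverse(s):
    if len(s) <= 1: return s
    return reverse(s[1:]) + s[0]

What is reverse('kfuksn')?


reverse('kfuksn') = reverse('fuksn') + 'k'
reverse('fuksn') = reverse('uksn') + 'f'
reverse('uksn') = reverse('ksn') + 'u'
reverse('ksn') = reverse('sn') + 'k'
reverse('sn') = reverse('n') + 's'
reverse('n') = 'n'  (base case)
Concatenating: 'n' + 's' + 'k' + 'u' + 'f' + 'k' = 'nskufk'

nskufk


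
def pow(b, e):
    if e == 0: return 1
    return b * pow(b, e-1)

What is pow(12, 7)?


pow(12, 7)
= 12 * pow(12, 6)
= 12 * 12 * pow(12, 5)
= 12 * 12 * 12 * pow(12, 4)
= 12 * 12 * 12 * 12 * pow(12, 3)
= 12 * 12 * 12 * 12 * 12 * pow(12, 2)
= 12 * 12 * 12 * 12 * 12 * 12 * pow(12, 1)
= 12 * 12 * 12 * 12 * 12 * 12 * 12 * pow(12, 0)
= 12 * 12 * 12 * 12 * 12 * 12 * 12 * 1
= 35831808

35831808


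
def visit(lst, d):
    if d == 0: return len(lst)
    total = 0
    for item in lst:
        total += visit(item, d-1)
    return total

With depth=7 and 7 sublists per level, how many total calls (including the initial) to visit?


At depth 0 (root): 1 call
At depth 1: each of 1 parents calls visit on 7 children = 7 calls
At depth 2: each of 7 parents calls visit on 7 children = 49 calls
At depth 3: each of 49 parents calls visit on 7 children = 343 calls
At depth 4: each of 343 parents calls visit on 7 children = 2401 calls
At depth 5: each of 2401 parents calls visit on 7 children = 16807 calls
At depth 6: each of 16807 parents calls visit on 7 children = 117649 calls
At depth 7: each of 117649 parents calls visit on 7 children = 823543 calls
Total: 1 + 7 + 49 + 343 + 2401 + 16807 + 117649 + 823543 = 960800

960800


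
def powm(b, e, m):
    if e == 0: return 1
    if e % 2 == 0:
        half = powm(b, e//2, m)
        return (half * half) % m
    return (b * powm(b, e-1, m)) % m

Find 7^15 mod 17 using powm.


powm(7, 15, 17): e is odd, compute powm(7, 14, 17)
  powm(7, 14, 17): e is even, compute powm(7, 7, 17)
    powm(7, 7, 17): e is odd, compute powm(7, 6, 17)
      powm(7, 6, 17): e is even, compute powm(7, 3, 17)
        powm(7, 3, 17): e is odd, compute powm(7, 2, 17)
          powm(7, 2, 17): e is even, compute powm(7, 1, 17)
          powm(7, 1, 17): e is odd, compute powm(7, 0, 17)
          powm(7, 0, 17) = 1
          (7 * 1) % 17 = 7
          half=7, (7*7) % 17 = 15
        (7 * 15) % 17 = 3
      half=3, (3*3) % 17 = 9
    (7 * 9) % 17 = 12
  half=12, (12*12) % 17 = 8
(7 * 8) % 17 = 5

5


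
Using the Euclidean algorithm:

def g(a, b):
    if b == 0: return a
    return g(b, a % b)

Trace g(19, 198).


g(19, 198) = g(198, 19)
g(198, 19) = g(19, 8)
g(19, 8) = g(8, 3)
g(8, 3) = g(3, 2)
g(3, 2) = g(2, 1)
g(2, 1) = g(1, 0)
g(1, 0) = 1  (base case)

1


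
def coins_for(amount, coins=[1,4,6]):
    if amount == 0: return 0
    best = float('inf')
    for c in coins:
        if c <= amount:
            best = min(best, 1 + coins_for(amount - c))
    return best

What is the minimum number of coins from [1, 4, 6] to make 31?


Building up with DP:
coins_for(0) = 0
coins_for(1) = min(1+coins_for(0)=1+0=1) = 1
coins_for(2) = min(1+coins_for(1)=1+1=2) = 2
coins_for(3) = min(1+coins_for(2)=1+2=3) = 3
coins_for(4) = min(1+coins_for(3)=1+3=4, 1+coins_for(0)=1+0=1) = 1
coins_for(5) = min(1+coins_for(4)=1+1=2, 1+coins_for(1)=1+1=2) = 2
coins_for(6) = min(1+coins_for(5)=1+2=3, 1+coins_for(2)=1+2=3, 1+coins_for(0)=1+0=1) = 1
coins_for(7) = min(1+coins_for(6)=1+1=2, 1+coins_for(3)=1+3=4, 1+coins_for(1)=1+1=2) = 2
coins_for(8) = min(1+coins_for(7)=1+2=3, 1+coins_for(4)=1+1=2, 1+coins_for(2)=1+2=3) = 2
coins_for(9) = min(1+coins_for(8)=1+2=3, 1+coins_for(5)=1+2=3, 1+coins_for(3)=1+3=4) = 3
coins_for(10) = min(1+coins_for(9)=1+3=4, 1+coins_for(6)=1+1=2, 1+coins_for(4)=1+1=2) = 2
coins_for(11) = min(1+coins_for(10)=1+2=3, 1+coins_for(7)=1+2=3, 1+coins_for(5)=1+2=3) = 3
coins_for(12) = min(1+coins_for(11)=1+3=4, 1+coins_for(8)=1+2=3, 1+coins_for(6)=1+1=2) = 2
coins_for(13) = min(1+coins_for(12)=1+2=3, 1+coins_for(9)=1+3=4, 1+coins_for(7)=1+2=3) = 3
coins_for(14) = min(1+coins_for(13)=1+3=4, 1+coins_for(10)=1+2=3, 1+coins_for(8)=1+2=3) = 3
coins_for(15) = min(1+coins_for(14)=1+3=4, 1+coins_for(11)=1+3=4, 1+coins_for(9)=1+3=4) = 4
coins_for(16) = min(1+coins_for(15)=1+4=5, 1+coins_for(12)=1+2=3, 1+coins_for(10)=1+2=3) = 3
coins_for(17) = min(1+coins_for(16)=1+3=4, 1+coins_for(13)=1+3=4, 1+coins_for(11)=1+3=4) = 4
coins_for(18) = min(1+coins_for(17)=1+4=5, 1+coins_for(14)=1+3=4, 1+coins_for(12)=1+2=3) = 3
coins_for(19) = min(1+coins_for(18)=1+3=4, 1+coins_for(15)=1+4=5, 1+coins_for(13)=1+3=4) = 4
coins_for(20) = min(1+coins_for(19)=1+4=5, 1+coins_for(16)=1+3=4, 1+coins_for(14)=1+3=4) = 4
coins_for(21) = min(1+coins_for(20)=1+4=5, 1+coins_for(17)=1+4=5, 1+coins_for(15)=1+4=5) = 5
coins_for(22) = min(1+coins_for(21)=1+5=6, 1+coins_for(18)=1+3=4, 1+coins_for(16)=1+3=4) = 4
coins_for(23) = min(1+coins_for(22)=1+4=5, 1+coins_for(19)=1+4=5, 1+coins_for(17)=1+4=5) = 5
coins_for(24) = min(1+coins_for(23)=1+5=6, 1+coins_for(20)=1+4=5, 1+coins_for(18)=1+3=4) = 4
coins_for(25) = min(1+coins_for(24)=1+4=5, 1+coins_for(21)=1+5=6, 1+coins_for(19)=1+4=5) = 5
coins_for(26) = min(1+coins_for(25)=1+5=6, 1+coins_for(22)=1+4=5, 1+coins_for(20)=1+4=5) = 5
coins_for(27) = min(1+coins_for(26)=1+5=6, 1+coins_for(23)=1+5=6, 1+coins_for(21)=1+5=6) = 6
coins_for(28) = min(1+coins_for(27)=1+6=7, 1+coins_for(24)=1+4=5, 1+coins_for(22)=1+4=5) = 5
coins_for(29) = min(1+coins_for(28)=1+5=6, 1+coins_for(25)=1+5=6, 1+coins_for(23)=1+5=6) = 6
coins_for(30) = min(1+coins_for(29)=1+6=7, 1+coins_for(26)=1+5=6, 1+coins_for(24)=1+4=5) = 5
coins_for(31) = min(1+coins_for(30)=1+5=6, 1+coins_for(27)=1+6=7, 1+coins_for(25)=1+5=6) = 6

6


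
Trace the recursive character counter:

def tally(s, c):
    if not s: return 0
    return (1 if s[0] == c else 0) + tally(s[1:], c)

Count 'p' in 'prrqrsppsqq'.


s[0]='p' == 'p' -> 1
s[0]='r' != 'p' -> 0
s[0]='r' != 'p' -> 0
s[0]='q' != 'p' -> 0
s[0]='r' != 'p' -> 0
s[0]='s' != 'p' -> 0
s[0]='p' == 'p' -> 1
s[0]='p' == 'p' -> 1
s[0]='s' != 'p' -> 0
s[0]='q' != 'p' -> 0
s[0]='q' != 'p' -> 0
Sum: 1 + 0 + 0 + 0 + 0 + 0 + 1 + 1 + 0 + 0 + 0 = 3

3
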